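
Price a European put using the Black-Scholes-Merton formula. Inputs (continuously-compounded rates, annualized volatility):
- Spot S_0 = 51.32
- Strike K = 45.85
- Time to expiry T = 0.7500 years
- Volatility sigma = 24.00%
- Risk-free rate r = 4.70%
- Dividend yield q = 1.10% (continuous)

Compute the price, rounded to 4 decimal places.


d1 = (ln(S/K) + (r - q + 0.5*sigma^2) * T) / (sigma * sqrt(T)) = 0.77608068
d2 = d1 - sigma * sqrt(T) = 0.56823459
exp(-rT) = 0.96536405; exp(-qT) = 0.99178394
P = K * exp(-rT) * N(-d2) - S_0 * exp(-qT) * N(-d1)
N(-d1) = 0.21885067; N(-d2) = 0.28493784
P = 45.8500 * 0.96536405 * 0.28493784 - 51.3200 * 0.99178394 * 0.21885067 = 1.4728

Answer: Price = 1.4728


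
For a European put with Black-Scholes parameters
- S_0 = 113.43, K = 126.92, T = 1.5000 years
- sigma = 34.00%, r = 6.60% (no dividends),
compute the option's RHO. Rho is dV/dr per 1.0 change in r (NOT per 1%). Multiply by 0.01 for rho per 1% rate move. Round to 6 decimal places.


d1 = 0.1760965549; d2 = -0.2403167013
phi(d1) = 0.3928043880; exp(-qT) = 1.0000000000; exp(-rT) = 0.9057427080
N(-d2) = 0.5949576257
Rho = -K*T*exp(-rT)*N(-d2) = -126.9200 * 1.5000 * 0.9057427080 * 0.5949576257 = -102.591695

Answer: Rho = -102.591695


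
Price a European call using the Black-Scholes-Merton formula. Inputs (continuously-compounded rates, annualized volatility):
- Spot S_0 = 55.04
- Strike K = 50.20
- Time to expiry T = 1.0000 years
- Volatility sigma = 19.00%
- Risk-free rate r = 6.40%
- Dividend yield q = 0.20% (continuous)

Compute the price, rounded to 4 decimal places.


Answer: Price = 8.9788

Derivation:
d1 = (ln(S/K) + (r - q + 0.5*sigma^2) * T) / (sigma * sqrt(T)) = 0.90576404
d2 = d1 - sigma * sqrt(T) = 0.71576404
exp(-rT) = 0.93800500; exp(-qT) = 0.99800200
C = S_0 * exp(-qT) * N(d1) - K * exp(-rT) * N(d2)
N(d1) = 0.81746962; N(d2) = 0.76293147
C = 55.0400 * 0.99800200 * 0.81746962 - 50.2000 * 0.93800500 * 0.76293147 = 8.9788


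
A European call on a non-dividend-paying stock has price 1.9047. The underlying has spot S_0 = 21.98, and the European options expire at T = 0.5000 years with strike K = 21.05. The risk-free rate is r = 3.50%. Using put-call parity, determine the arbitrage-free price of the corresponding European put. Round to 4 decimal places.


Answer: Put price = 0.6095

Derivation:
Put-call parity: C - P = S_0 * exp(-qT) - K * exp(-rT).
S_0 * exp(-qT) = 21.9800 * 1.00000000 = 21.98000000
K * exp(-rT) = 21.0500 * 0.98265224 = 20.68482956
P = C - S*exp(-qT) + K*exp(-rT)
P = 1.9047 - 21.98000000 + 20.68482956 = 0.6095


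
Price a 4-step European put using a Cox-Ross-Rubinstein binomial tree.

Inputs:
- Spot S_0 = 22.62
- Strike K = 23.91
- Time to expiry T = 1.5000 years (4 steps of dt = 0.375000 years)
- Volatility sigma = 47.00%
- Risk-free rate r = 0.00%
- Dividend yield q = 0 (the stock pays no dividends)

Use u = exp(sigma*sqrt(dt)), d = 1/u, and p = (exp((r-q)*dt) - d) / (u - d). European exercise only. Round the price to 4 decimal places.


Answer: Price = V(0,0) = 5.8308

Derivation:
dt = T/N = 0.375000
u = exp(sigma*sqrt(dt)) = 1.333511; d = 1/u = 0.749900
p = (exp((r-q)*dt) - d) / (u - d) = 0.428539
Discount per step: exp(-r*dt) = 1.000000
Stock lattice S(k, i) with i counting down-moves:
  k=0: S(0,0) = 22.6200
  k=1: S(1,0) = 30.1640; S(1,1) = 16.9627
  k=2: S(2,0) = 40.2240; S(2,1) = 22.6200; S(2,2) = 12.7204
  k=3: S(3,0) = 53.6392; S(3,1) = 30.1640; S(3,2) = 16.9627; S(3,3) = 9.5390
  k=4: S(4,0) = 71.5284; S(4,1) = 40.2240; S(4,2) = 22.6200; S(4,3) = 12.7204; S(4,4) = 7.1533
Terminal payoffs V(N, i) = max(K - S_T, 0):
  V(4,0) = 0.000000; V(4,1) = 0.000000; V(4,2) = 1.290000; V(4,3) = 11.189633; V(4,4) = 16.756696
Backward induction: V(k, i) = exp(-r*dt) * [p * V(k+1, i) + (1-p) * V(k+1, i+1)].
  V(3,0) = exp(-r*dt) * [p*0.000000 + (1-p)*0.000000] = 0.000000
  V(3,1) = exp(-r*dt) * [p*0.000000 + (1-p)*1.290000] = 0.737185
  V(3,2) = exp(-r*dt) * [p*1.290000 + (1-p)*11.189633] = 6.947256
  V(3,3) = exp(-r*dt) * [p*11.189633 + (1-p)*16.756696] = 14.370994
  V(2,0) = exp(-r*dt) * [p*0.000000 + (1-p)*0.737185] = 0.421273
  V(2,1) = exp(-r*dt) * [p*0.737185 + (1-p)*6.947256] = 4.285999
  V(2,2) = exp(-r*dt) * [p*6.947256 + (1-p)*14.370994] = 11.189633
  V(1,0) = exp(-r*dt) * [p*0.421273 + (1-p)*4.285999] = 2.629814
  V(1,1) = exp(-r*dt) * [p*4.285999 + (1-p)*11.189633] = 8.231158
  V(0,0) = exp(-r*dt) * [p*2.629814 + (1-p)*8.231158] = 5.830764


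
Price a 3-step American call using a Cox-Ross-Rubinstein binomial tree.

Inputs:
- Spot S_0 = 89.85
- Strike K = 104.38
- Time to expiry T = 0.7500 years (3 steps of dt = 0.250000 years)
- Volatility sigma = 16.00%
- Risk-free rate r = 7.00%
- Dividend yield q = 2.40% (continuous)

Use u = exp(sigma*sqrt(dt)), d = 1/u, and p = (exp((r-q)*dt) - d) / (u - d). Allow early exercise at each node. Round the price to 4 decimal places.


dt = T/N = 0.250000
u = exp(sigma*sqrt(dt)) = 1.083287; d = 1/u = 0.923116
p = (exp((r-q)*dt) - d) / (u - d) = 0.552223
Discount per step: exp(-r*dt) = 0.982652
Stock lattice S(k, i) with i counting down-moves:
  k=0: S(0,0) = 89.8500
  k=1: S(1,0) = 97.3333; S(1,1) = 82.9420
  k=2: S(2,0) = 105.4400; S(2,1) = 89.8500; S(2,2) = 76.5651
  k=3: S(3,0) = 114.2217; S(3,1) = 97.3333; S(3,2) = 82.9420; S(3,3) = 70.6785
Terminal payoffs V(N, i) = max(S_T - K, 0):
  V(3,0) = 9.841736; V(3,1) = 0.000000; V(3,2) = 0.000000; V(3,3) = 0.000000
Backward induction: V(k, i) = exp(-r*dt) * [p * V(k+1, i) + (1-p) * V(k+1, i+1)]; then take max(V_cont, immediate exercise) for American.
  V(2,0) = exp(-r*dt) * [p*9.841736 + (1-p)*0.000000] = 5.340555; exercise = 1.059952; V(2,0) = max -> 5.340555
  V(2,1) = exp(-r*dt) * [p*0.000000 + (1-p)*0.000000] = 0.000000; exercise = 0.000000; V(2,1) = max -> 0.000000
  V(2,2) = exp(-r*dt) * [p*0.000000 + (1-p)*0.000000] = 0.000000; exercise = 0.000000; V(2,2) = max -> 0.000000
  V(1,0) = exp(-r*dt) * [p*5.340555 + (1-p)*0.000000] = 2.898018; exercise = 0.000000; V(1,0) = max -> 2.898018
  V(1,1) = exp(-r*dt) * [p*0.000000 + (1-p)*0.000000] = 0.000000; exercise = 0.000000; V(1,1) = max -> 0.000000
  V(0,0) = exp(-r*dt) * [p*2.898018 + (1-p)*0.000000] = 1.572591; exercise = 0.000000; V(0,0) = max -> 1.572591

Answer: Price = V(0,0) = 1.5726


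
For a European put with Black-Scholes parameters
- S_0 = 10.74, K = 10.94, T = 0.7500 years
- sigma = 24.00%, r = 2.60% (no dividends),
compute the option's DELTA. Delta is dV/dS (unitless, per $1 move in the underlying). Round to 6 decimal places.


Answer: Delta = -0.456613

Derivation:
d1 = 0.1089714574; d2 = -0.0988746395
phi(d1) = 0.3965806228; exp(-qT) = 1.0000000000; exp(-rT) = 0.9806888952
N(-d1) = 0.4566125646
Delta = -exp(-qT) * N(-d1) = -1.0000000000 * 0.4566125646 = -0.456613


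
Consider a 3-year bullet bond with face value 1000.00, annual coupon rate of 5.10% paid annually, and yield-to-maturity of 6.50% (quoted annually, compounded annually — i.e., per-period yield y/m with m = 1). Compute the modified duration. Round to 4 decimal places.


Answer: Modified duration = 2.6797

Derivation:
Coupon per period c = face * coupon_rate / m = 51.000000
Periods per year m = 1; per-period yield y/m = 0.065000
Number of cashflows N = 3
Cashflows (t years, CF_t, discount factor 1/(1+y/m)^(m*t), PV):
  t = 1.0000: CF_t = 51.000000, DF = 0.938967, PV = 47.887324
  t = 2.0000: CF_t = 51.000000, DF = 0.881659, PV = 44.964623
  t = 3.0000: CF_t = 1051.000000, DF = 0.827849, PV = 870.069395
Price P = sum_t PV_t = 962.921343
First compute Macaulay numerator sum_t t * PV_t:
  t * PV_t at t = 1.0000: 47.887324
  t * PV_t at t = 2.0000: 89.929247
  t * PV_t at t = 3.0000: 2610.208186
Macaulay duration D = 2748.024757 / 962.921343 = 2.853841
Modified duration = D / (1 + y/m) = 2.853841 / (1 + 0.065000) = 2.679663


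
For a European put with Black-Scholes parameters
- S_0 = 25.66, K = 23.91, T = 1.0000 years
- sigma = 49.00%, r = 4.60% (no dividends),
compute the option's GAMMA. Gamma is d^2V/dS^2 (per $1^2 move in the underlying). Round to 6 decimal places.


d1 = 0.4830338321; d2 = -0.0069661679
phi(d1) = 0.3550135310; exp(-qT) = 1.0000000000; exp(-rT) = 0.9550419622
Gamma = exp(-qT) * phi(d1) / (S * sigma * sqrt(T)) = 1.0000000000 * 0.3550135310 / (25.6600 * 0.4900 * 1.0000000000) = 0.028235

Answer: Gamma = 0.028235


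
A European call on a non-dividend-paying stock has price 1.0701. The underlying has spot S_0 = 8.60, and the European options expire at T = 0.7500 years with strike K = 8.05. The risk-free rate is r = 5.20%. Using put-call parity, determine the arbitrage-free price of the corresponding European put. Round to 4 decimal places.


Answer: Put price = 0.2122

Derivation:
Put-call parity: C - P = S_0 * exp(-qT) - K * exp(-rT).
S_0 * exp(-qT) = 8.6000 * 1.00000000 = 8.60000000
K * exp(-rT) = 8.0500 * 0.96175071 = 7.74209321
P = C - S*exp(-qT) + K*exp(-rT)
P = 1.0701 - 8.60000000 + 7.74209321 = 0.2122


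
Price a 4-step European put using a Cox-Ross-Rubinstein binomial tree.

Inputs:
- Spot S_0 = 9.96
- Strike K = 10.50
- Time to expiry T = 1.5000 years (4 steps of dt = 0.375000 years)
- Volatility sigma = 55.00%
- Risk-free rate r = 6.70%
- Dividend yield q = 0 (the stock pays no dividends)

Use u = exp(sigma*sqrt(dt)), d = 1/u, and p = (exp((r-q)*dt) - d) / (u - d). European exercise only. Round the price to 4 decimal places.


Answer: Price = V(0,0) = 2.2685

Derivation:
dt = T/N = 0.375000
u = exp(sigma*sqrt(dt)) = 1.400466; d = 1/u = 0.714048
p = (exp((r-q)*dt) - d) / (u - d) = 0.453653
Discount per step: exp(-r*dt) = 0.975188
Stock lattice S(k, i) with i counting down-moves:
  k=0: S(0,0) = 9.9600
  k=1: S(1,0) = 13.9486; S(1,1) = 7.1119
  k=2: S(2,0) = 19.5346; S(2,1) = 9.9600; S(2,2) = 5.0783
  k=3: S(3,0) = 27.3575; S(3,1) = 13.9486; S(3,2) = 7.1119; S(3,3) = 3.6261
  k=4: S(4,0) = 38.3133; S(4,1) = 19.5346; S(4,2) = 9.9600; S(4,3) = 5.0783; S(4,4) = 2.5892
Terminal payoffs V(N, i) = max(K - S_T, 0):
  V(4,0) = 0.000000; V(4,1) = 0.000000; V(4,2) = 0.540000; V(4,3) = 5.421747; V(4,4) = 7.910777
Backward induction: V(k, i) = exp(-r*dt) * [p * V(k+1, i) + (1-p) * V(k+1, i+1)].
  V(3,0) = exp(-r*dt) * [p*0.000000 + (1-p)*0.000000] = 0.000000
  V(3,1) = exp(-r*dt) * [p*0.000000 + (1-p)*0.540000] = 0.287707
  V(3,2) = exp(-r*dt) * [p*0.540000 + (1-p)*5.421747] = 3.127554
  V(3,3) = exp(-r*dt) * [p*5.421747 + (1-p)*7.910777] = 6.613356
  V(2,0) = exp(-r*dt) * [p*0.000000 + (1-p)*0.287707] = 0.153288
  V(2,1) = exp(-r*dt) * [p*0.287707 + (1-p)*3.127554] = 1.793615
  V(2,2) = exp(-r*dt) * [p*3.127554 + (1-p)*6.613356] = 4.907159
  V(1,0) = exp(-r*dt) * [p*0.153288 + (1-p)*1.793615] = 1.023437
  V(1,1) = exp(-r*dt) * [p*1.793615 + (1-p)*4.907159] = 3.407981
  V(0,0) = exp(-r*dt) * [p*1.023437 + (1-p)*3.407981] = 2.268508


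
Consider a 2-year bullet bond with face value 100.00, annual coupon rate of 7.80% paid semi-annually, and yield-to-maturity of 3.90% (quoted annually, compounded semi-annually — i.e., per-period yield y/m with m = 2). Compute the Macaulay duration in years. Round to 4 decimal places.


Answer: Macaulay duration = 1.8945 years

Derivation:
Coupon per period c = face * coupon_rate / m = 3.900000
Periods per year m = 2; per-period yield y/m = 0.019500
Number of cashflows N = 4
Cashflows (t years, CF_t, discount factor 1/(1+y/m)^(m*t), PV):
  t = 0.5000: CF_t = 3.900000, DF = 0.980873, PV = 3.825405
  t = 1.0000: CF_t = 3.900000, DF = 0.962112, PV = 3.752236
  t = 1.5000: CF_t = 3.900000, DF = 0.943709, PV = 3.680467
  t = 2.0000: CF_t = 103.900000, DF = 0.925659, PV = 96.175982
Price P = sum_t PV_t = 107.434089
Macaulay numerator sum_t t * PV_t:
  t * PV_t at t = 0.5000: 1.912702
  t * PV_t at t = 1.0000: 3.752236
  t * PV_t at t = 1.5000: 5.520700
  t * PV_t at t = 2.0000: 192.351963
Macaulay duration D = (sum_t t * PV_t) / P = 203.537602 / 107.434089 = 1.894535


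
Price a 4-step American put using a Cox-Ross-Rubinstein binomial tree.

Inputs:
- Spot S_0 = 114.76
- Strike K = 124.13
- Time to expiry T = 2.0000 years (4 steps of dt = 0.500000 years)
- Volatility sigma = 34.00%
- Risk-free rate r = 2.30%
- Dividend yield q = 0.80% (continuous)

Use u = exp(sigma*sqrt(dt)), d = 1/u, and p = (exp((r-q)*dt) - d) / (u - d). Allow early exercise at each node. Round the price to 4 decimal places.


Answer: Price = V(0,0) = 25.8901

Derivation:
dt = T/N = 0.500000
u = exp(sigma*sqrt(dt)) = 1.271778; d = 1/u = 0.786300
p = (exp((r-q)*dt) - d) / (u - d) = 0.455691
Discount per step: exp(-r*dt) = 0.988566
Stock lattice S(k, i) with i counting down-moves:
  k=0: S(0,0) = 114.7600
  k=1: S(1,0) = 145.9493; S(1,1) = 90.2358
  k=2: S(2,0) = 185.6152; S(2,1) = 114.7600; S(2,2) = 70.9525
  k=3: S(3,0) = 236.0614; S(3,1) = 145.9493; S(3,2) = 90.2358; S(3,3) = 55.7900
  k=4: S(4,0) = 300.2178; S(4,1) = 185.6152; S(4,2) = 114.7600; S(4,3) = 70.9525; S(4,4) = 43.8677
Terminal payoffs V(N, i) = max(K - S_T, 0):
  V(4,0) = 0.000000; V(4,1) = 0.000000; V(4,2) = 9.370000; V(4,3) = 53.177518; V(4,4) = 80.262323
Backward induction: V(k, i) = exp(-r*dt) * [p * V(k+1, i) + (1-p) * V(k+1, i+1)]; then take max(V_cont, immediate exercise) for American.
  V(3,0) = exp(-r*dt) * [p*0.000000 + (1-p)*0.000000] = 0.000000; exercise = 0.000000; V(3,0) = max -> 0.000000
  V(3,1) = exp(-r*dt) * [p*0.000000 + (1-p)*9.370000] = 5.041864; exercise = 0.000000; V(3,1) = max -> 5.041864
  V(3,2) = exp(-r*dt) * [p*9.370000 + (1-p)*53.177518] = 32.835064; exercise = 33.894160; V(3,2) = max -> 33.894160
  V(3,3) = exp(-r*dt) * [p*53.177518 + (1-p)*80.262323] = 67.143428; exercise = 68.340032; V(3,3) = max -> 68.340032
  V(2,0) = exp(-r*dt) * [p*0.000000 + (1-p)*5.041864] = 2.712955; exercise = 0.000000; V(2,0) = max -> 2.712955
  V(2,1) = exp(-r*dt) * [p*5.041864 + (1-p)*33.894160] = 20.509224; exercise = 9.370000; V(2,1) = max -> 20.509224
  V(2,2) = exp(-r*dt) * [p*33.894160 + (1-p)*68.340032] = 52.041443; exercise = 53.177518; V(2,2) = max -> 53.177518
  V(1,0) = exp(-r*dt) * [p*2.712955 + (1-p)*20.509224] = 12.257854; exercise = 0.000000; V(1,0) = max -> 12.257854
  V(1,1) = exp(-r*dt) * [p*20.509224 + (1-p)*53.177518] = 37.853063; exercise = 33.894160; V(1,1) = max -> 37.853063
  V(0,0) = exp(-r*dt) * [p*12.257854 + (1-p)*37.853063] = 25.890114; exercise = 9.370000; V(0,0) = max -> 25.890114


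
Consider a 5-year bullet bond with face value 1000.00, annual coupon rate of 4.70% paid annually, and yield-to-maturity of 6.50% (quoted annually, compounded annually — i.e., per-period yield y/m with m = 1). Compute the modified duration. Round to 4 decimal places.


Answer: Modified duration = 4.2735

Derivation:
Coupon per period c = face * coupon_rate / m = 47.000000
Periods per year m = 1; per-period yield y/m = 0.065000
Number of cashflows N = 5
Cashflows (t years, CF_t, discount factor 1/(1+y/m)^(m*t), PV):
  t = 1.0000: CF_t = 47.000000, DF = 0.938967, PV = 44.131455
  t = 2.0000: CF_t = 47.000000, DF = 0.881659, PV = 41.437986
  t = 3.0000: CF_t = 47.000000, DF = 0.827849, PV = 38.908907
  t = 4.0000: CF_t = 47.000000, DF = 0.777323, PV = 36.534185
  t = 5.0000: CF_t = 1047.000000, DF = 0.729881, PV = 764.185236
Price P = sum_t PV_t = 925.197770
First compute Macaulay numerator sum_t t * PV_t:
  t * PV_t at t = 1.0000: 44.131455
  t * PV_t at t = 2.0000: 82.875973
  t * PV_t at t = 3.0000: 116.726722
  t * PV_t at t = 4.0000: 146.136741
  t * PV_t at t = 5.0000: 3820.926179
Macaulay duration D = 4210.797070 / 925.197770 = 4.551240
Modified duration = D / (1 + y/m) = 4.551240 / (1 + 0.065000) = 4.273465


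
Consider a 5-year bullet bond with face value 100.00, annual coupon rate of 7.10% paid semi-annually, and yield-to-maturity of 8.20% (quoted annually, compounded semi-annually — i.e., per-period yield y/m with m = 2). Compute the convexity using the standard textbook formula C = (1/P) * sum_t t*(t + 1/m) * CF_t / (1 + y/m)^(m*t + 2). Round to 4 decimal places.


Answer: Convexity = 20.5400

Derivation:
Coupon per period c = face * coupon_rate / m = 3.550000
Periods per year m = 2; per-period yield y/m = 0.041000
Number of cashflows N = 10
Cashflows (t years, CF_t, discount factor 1/(1+y/m)^(m*t), PV):
  t = 0.5000: CF_t = 3.550000, DF = 0.960615, PV = 3.410183
  t = 1.0000: CF_t = 3.550000, DF = 0.922781, PV = 3.275872
  t = 1.5000: CF_t = 3.550000, DF = 0.886437, PV = 3.146851
  t = 2.0000: CF_t = 3.550000, DF = 0.851524, PV = 3.022912
  t = 2.5000: CF_t = 3.550000, DF = 0.817987, PV = 2.903854
  t = 3.0000: CF_t = 3.550000, DF = 0.785770, PV = 2.789485
  t = 3.5000: CF_t = 3.550000, DF = 0.754823, PV = 2.679620
  t = 4.0000: CF_t = 3.550000, DF = 0.725094, PV = 2.574083
  t = 4.5000: CF_t = 3.550000, DF = 0.696536, PV = 2.472702
  t = 5.0000: CF_t = 103.550000, DF = 0.669103, PV = 69.285572
Price P = sum_t PV_t = 95.561132
Convexity numerator sum_t t*(t + 1/m) * CF_t / (1+y/m)^(m*t + 2):
  t = 0.5000: term = 1.573425
  t = 1.0000: term = 4.534367
  t = 1.5000: term = 8.711561
  t = 2.0000: term = 13.947423
  t = 2.5000: term = 20.097152
  t = 3.0000: term = 27.027870
  t = 3.5000: term = 34.617829
  t = 4.0000: term = 42.755655
  t = 4.5000: term = 51.339643
  t = 5.0000: term = 1758.223348
Convexity = (1/P) * sum = 1962.828273 / 95.561132 = 20.540027


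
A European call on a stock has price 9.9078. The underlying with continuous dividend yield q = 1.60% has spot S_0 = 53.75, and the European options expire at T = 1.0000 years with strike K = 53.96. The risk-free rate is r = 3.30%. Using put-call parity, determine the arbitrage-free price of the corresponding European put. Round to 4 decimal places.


Answer: Put price = 9.2193

Derivation:
Put-call parity: C - P = S_0 * exp(-qT) - K * exp(-rT).
S_0 * exp(-qT) = 53.7500 * 0.98412732 = 52.89684345
K * exp(-rT) = 53.9600 * 0.96753856 = 52.20838068
P = C - S*exp(-qT) + K*exp(-rT)
P = 9.9078 - 52.89684345 + 52.20838068 = 9.2193


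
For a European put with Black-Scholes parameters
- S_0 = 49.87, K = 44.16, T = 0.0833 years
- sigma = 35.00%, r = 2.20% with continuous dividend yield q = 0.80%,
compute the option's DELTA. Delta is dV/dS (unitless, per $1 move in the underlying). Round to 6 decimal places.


Answer: Delta = -0.102720

Derivation:
d1 = 1.2658235469; d2 = 1.1648074591
phi(d1) = 0.1790494670; exp(-qT) = 0.9993338220; exp(-rT) = 0.9981690782
N(-d1) = 0.1027881314
Delta = -exp(-qT) * N(-d1) = -0.9993338220 * 0.1027881314 = -0.102720


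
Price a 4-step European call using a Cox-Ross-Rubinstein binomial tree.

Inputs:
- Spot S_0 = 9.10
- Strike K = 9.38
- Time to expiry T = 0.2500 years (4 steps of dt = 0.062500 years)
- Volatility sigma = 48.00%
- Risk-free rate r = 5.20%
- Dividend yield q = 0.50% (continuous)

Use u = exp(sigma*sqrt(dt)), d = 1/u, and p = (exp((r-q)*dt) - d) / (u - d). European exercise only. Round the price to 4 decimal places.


Answer: Price = V(0,0) = 0.7862

Derivation:
dt = T/N = 0.062500
u = exp(sigma*sqrt(dt)) = 1.127497; d = 1/u = 0.886920
p = (exp((r-q)*dt) - d) / (u - d) = 0.482264
Discount per step: exp(-r*dt) = 0.996755
Stock lattice S(k, i) with i counting down-moves:
  k=0: S(0,0) = 9.1000
  k=1: S(1,0) = 10.2602; S(1,1) = 8.0710
  k=2: S(2,0) = 11.5684; S(2,1) = 9.1000; S(2,2) = 7.1583
  k=3: S(3,0) = 13.0433; S(3,1) = 10.2602; S(3,2) = 8.0710; S(3,3) = 6.3489
  k=4: S(4,0) = 14.7063; S(4,1) = 11.5684; S(4,2) = 9.1000; S(4,3) = 7.1583; S(4,4) = 5.6309
Terminal payoffs V(N, i) = max(S_T - K, 0):
  V(4,0) = 5.326277; V(4,1) = 2.188367; V(4,2) = 0.000000; V(4,3) = 0.000000; V(4,4) = 0.000000
Backward induction: V(k, i) = exp(-r*dt) * [p * V(k+1, i) + (1-p) * V(k+1, i+1)].
  V(3,0) = exp(-r*dt) * [p*5.326277 + (1-p)*2.188367] = 3.689658
  V(3,1) = exp(-r*dt) * [p*2.188367 + (1-p)*0.000000] = 1.051947
  V(3,2) = exp(-r*dt) * [p*0.000000 + (1-p)*0.000000] = 0.000000
  V(3,3) = exp(-r*dt) * [p*0.000000 + (1-p)*0.000000] = 0.000000
  V(2,0) = exp(-r*dt) * [p*3.689658 + (1-p)*1.051947] = 2.316479
  V(2,1) = exp(-r*dt) * [p*1.051947 + (1-p)*0.000000] = 0.505670
  V(2,2) = exp(-r*dt) * [p*0.000000 + (1-p)*0.000000] = 0.000000
  V(1,0) = exp(-r*dt) * [p*2.316479 + (1-p)*0.505670] = 1.374484
  V(1,1) = exp(-r*dt) * [p*0.505670 + (1-p)*0.000000] = 0.243075
  V(0,0) = exp(-r*dt) * [p*1.374484 + (1-p)*0.243075] = 0.786154


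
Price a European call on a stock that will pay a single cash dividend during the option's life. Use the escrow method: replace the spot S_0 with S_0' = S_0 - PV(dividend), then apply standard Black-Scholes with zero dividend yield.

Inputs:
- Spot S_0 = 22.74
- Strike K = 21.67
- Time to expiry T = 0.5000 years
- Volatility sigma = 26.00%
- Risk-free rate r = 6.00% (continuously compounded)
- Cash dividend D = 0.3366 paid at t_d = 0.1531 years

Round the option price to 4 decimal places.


Answer: Price = 2.3725

Derivation:
PV(D) = D * exp(-r * t_d) = 0.3366 * 0.99085606 = 0.33352215
S_0' = S_0 - PV(D) = 22.7400 - 0.33352215 = 22.40647785
d1 = (ln(S_0'/K) + (r + sigma^2/2)*T) / (sigma*sqrt(T)) = 0.43689023
d2 = d1 - sigma*sqrt(T) = 0.25304247
exp(-rT) = 0.97044553
N(d1) = 0.66890452; N(d2) = 0.59988230
C = S_0' * N(d1) - K * exp(-rT) * N(d2) = 22.40647785 * 0.66890452 - 21.6700 * 0.97044553 * 0.59988230 = 2.3725


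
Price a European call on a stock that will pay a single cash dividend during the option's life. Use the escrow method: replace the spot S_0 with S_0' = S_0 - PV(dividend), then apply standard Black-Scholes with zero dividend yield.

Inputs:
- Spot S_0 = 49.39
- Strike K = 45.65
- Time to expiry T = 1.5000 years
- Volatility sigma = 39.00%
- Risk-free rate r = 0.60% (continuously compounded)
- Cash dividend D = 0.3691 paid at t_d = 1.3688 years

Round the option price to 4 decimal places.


PV(D) = D * exp(-r * t_d) = 0.3691 * 0.99182083 = 0.36608107
S_0' = S_0 - PV(D) = 49.3900 - 0.36608107 = 49.02391893
d1 = (ln(S_0'/K) + (r + sigma^2/2)*T) / (sigma*sqrt(T)) = 0.40694967
d2 = d1 - sigma*sqrt(T) = -0.07070083
exp(-rT) = 0.99104038
N(d1) = 0.65797752; N(d2) = 0.47181793
C = S_0' * N(d1) - K * exp(-rT) * N(d2) = 49.02391893 * 0.65797752 - 45.6500 * 0.99104038 * 0.47181793 = 10.9111

Answer: Price = 10.9111


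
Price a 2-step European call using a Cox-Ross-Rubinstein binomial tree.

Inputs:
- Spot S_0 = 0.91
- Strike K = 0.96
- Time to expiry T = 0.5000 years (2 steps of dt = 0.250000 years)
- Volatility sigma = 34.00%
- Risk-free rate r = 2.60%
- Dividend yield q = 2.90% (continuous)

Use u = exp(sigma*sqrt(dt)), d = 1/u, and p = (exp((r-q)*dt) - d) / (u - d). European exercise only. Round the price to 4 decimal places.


Answer: Price = V(0,0) = 0.0652

Derivation:
dt = T/N = 0.250000
u = exp(sigma*sqrt(dt)) = 1.185305; d = 1/u = 0.843665
p = (exp((r-q)*dt) - d) / (u - d) = 0.455408
Discount per step: exp(-r*dt) = 0.993521
Stock lattice S(k, i) with i counting down-moves:
  k=0: S(0,0) = 0.9100
  k=1: S(1,0) = 1.0786; S(1,1) = 0.7677
  k=2: S(2,0) = 1.2785; S(2,1) = 0.9100; S(2,2) = 0.6477
Terminal payoffs V(N, i) = max(S_T - K, 0):
  V(2,0) = 0.318502; V(2,1) = 0.000000; V(2,2) = 0.000000
Backward induction: V(k, i) = exp(-r*dt) * [p * V(k+1, i) + (1-p) * V(k+1, i+1)].
  V(1,0) = exp(-r*dt) * [p*0.318502 + (1-p)*0.000000] = 0.144109
  V(1,1) = exp(-r*dt) * [p*0.000000 + (1-p)*0.000000] = 0.000000
  V(0,0) = exp(-r*dt) * [p*0.144109 + (1-p)*0.000000] = 0.065203


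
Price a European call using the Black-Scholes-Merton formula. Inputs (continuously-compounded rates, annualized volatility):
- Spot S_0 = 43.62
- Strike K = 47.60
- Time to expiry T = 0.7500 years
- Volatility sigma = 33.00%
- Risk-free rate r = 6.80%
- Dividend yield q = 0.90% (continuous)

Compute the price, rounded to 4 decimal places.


d1 = (ln(S/K) + (r - q + 0.5*sigma^2) * T) / (sigma * sqrt(T)) = -0.00780123
d2 = d1 - sigma * sqrt(T) = -0.29358961
exp(-rT) = 0.95027867; exp(-qT) = 0.99327273
C = S_0 * exp(-qT) * N(d1) - K * exp(-rT) * N(d2)
N(d1) = 0.49688779; N(d2) = 0.38453576
C = 43.6200 * 0.99327273 * 0.49688779 - 47.6000 * 0.95027867 * 0.38453576 = 4.1346

Answer: Price = 4.1346


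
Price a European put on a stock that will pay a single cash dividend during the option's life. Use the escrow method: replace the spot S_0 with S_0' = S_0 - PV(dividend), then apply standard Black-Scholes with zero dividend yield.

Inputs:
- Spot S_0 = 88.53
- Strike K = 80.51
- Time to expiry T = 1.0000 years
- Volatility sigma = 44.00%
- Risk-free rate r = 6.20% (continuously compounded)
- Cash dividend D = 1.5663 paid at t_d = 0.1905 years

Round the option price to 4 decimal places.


Answer: Price = 9.1965

Derivation:
PV(D) = D * exp(-r * t_d) = 1.5663 * 0.98825848 = 1.54790925
S_0' = S_0 - PV(D) = 88.5300 - 1.54790925 = 86.98209075
d1 = (ln(S_0'/K) + (r + sigma^2/2)*T) / (sigma*sqrt(T)) = 0.53663828
d2 = d1 - sigma*sqrt(T) = 0.09663828
exp(-rT) = 0.93988289
N(-d1) = 0.29575875; N(-d2) = 0.46150683
P = K * exp(-rT) * N(-d2) - S_0' * N(-d1) = 80.5100 * 0.93988289 * 0.46150683 - 86.98209075 * 0.29575875 = 9.1965


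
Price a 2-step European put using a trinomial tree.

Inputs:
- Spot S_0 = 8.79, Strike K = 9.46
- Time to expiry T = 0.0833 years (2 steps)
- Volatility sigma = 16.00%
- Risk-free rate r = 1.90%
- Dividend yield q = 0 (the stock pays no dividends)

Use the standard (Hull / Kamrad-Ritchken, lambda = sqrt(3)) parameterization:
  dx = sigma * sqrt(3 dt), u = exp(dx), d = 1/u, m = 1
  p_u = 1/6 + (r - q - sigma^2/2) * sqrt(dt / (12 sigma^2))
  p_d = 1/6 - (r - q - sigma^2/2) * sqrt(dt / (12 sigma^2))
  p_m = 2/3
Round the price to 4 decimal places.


Answer: Price = V(0,0) = 0.6659

Derivation:
dt = T/N = 0.041650; dx = sigma*sqrt(3*dt) = 0.056557
u = exp(dx) = 1.058187; d = 1/u = 0.945012
p_u = 0.168950, p_m = 0.666667, p_d = 0.164384
Discount per step: exp(-r*dt) = 0.999209
Stock lattice S(k, j) with j the centered position index:
  k=0: S(0,+0) = 8.7900
  k=1: S(1,-1) = 8.3067; S(1,+0) = 8.7900; S(1,+1) = 9.3015
  k=2: S(2,-2) = 7.8499; S(2,-1) = 8.3067; S(2,+0) = 8.7900; S(2,+1) = 9.3015; S(2,+2) = 9.8427
Terminal payoffs V(N, j) = max(K - S_T, 0):
  V(2,-2) = 1.610104; V(2,-1) = 1.153341; V(2,+0) = 0.670000; V(2,+1) = 0.158535; V(2,+2) = 0.000000
Backward induction: V(k, j) = exp(-r*dt) * [p_u * V(k+1, j+1) + p_m * V(k+1, j) + p_d * V(k+1, j-1)]
  V(1,-1) = exp(-r*dt) * [p_u*0.670000 + p_m*1.153341 + p_d*1.610104] = 1.145858
  V(1,+0) = exp(-r*dt) * [p_u*0.158535 + p_m*0.670000 + p_d*1.153341] = 0.662517
  V(1,+1) = exp(-r*dt) * [p_u*0.000000 + p_m*0.158535 + p_d*0.670000] = 0.215656
  V(0,+0) = exp(-r*dt) * [p_u*0.215656 + p_m*0.662517 + p_d*1.145858] = 0.665946


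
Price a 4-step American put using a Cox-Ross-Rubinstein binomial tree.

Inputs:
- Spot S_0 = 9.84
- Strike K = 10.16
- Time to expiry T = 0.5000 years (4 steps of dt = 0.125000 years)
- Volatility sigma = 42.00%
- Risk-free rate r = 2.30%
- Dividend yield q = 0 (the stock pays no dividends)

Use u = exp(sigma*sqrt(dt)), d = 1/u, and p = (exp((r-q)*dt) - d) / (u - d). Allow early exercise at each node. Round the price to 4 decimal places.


Answer: Price = V(0,0) = 1.2840

Derivation:
dt = T/N = 0.125000
u = exp(sigma*sqrt(dt)) = 1.160084; d = 1/u = 0.862007
p = (exp((r-q)*dt) - d) / (u - d) = 0.472604
Discount per step: exp(-r*dt) = 0.997129
Stock lattice S(k, i) with i counting down-moves:
  k=0: S(0,0) = 9.8400
  k=1: S(1,0) = 11.4152; S(1,1) = 8.4821
  k=2: S(2,0) = 13.2426; S(2,1) = 9.8400; S(2,2) = 7.3117
  k=3: S(3,0) = 15.3626; S(3,1) = 11.4152; S(3,2) = 8.4821; S(3,3) = 6.3027
  k=4: S(4,0) = 17.8219; S(4,1) = 13.2426; S(4,2) = 9.8400; S(4,3) = 7.3117; S(4,4) = 5.4330
Terminal payoffs V(N, i) = max(K - S_T, 0):
  V(4,0) = 0.000000; V(4,1) = 0.000000; V(4,2) = 0.320000; V(4,3) = 2.848336; V(4,4) = 4.727030
Backward induction: V(k, i) = exp(-r*dt) * [p * V(k+1, i) + (1-p) * V(k+1, i+1)]; then take max(V_cont, immediate exercise) for American.
  V(3,0) = exp(-r*dt) * [p*0.000000 + (1-p)*0.000000] = 0.000000; exercise = 0.000000; V(3,0) = max -> 0.000000
  V(3,1) = exp(-r*dt) * [p*0.000000 + (1-p)*0.320000] = 0.168282; exercise = 0.000000; V(3,1) = max -> 0.168282
  V(3,2) = exp(-r*dt) * [p*0.320000 + (1-p)*2.848336] = 1.648688; exercise = 1.677856; V(3,2) = max -> 1.677856
  V(3,3) = exp(-r*dt) * [p*2.848336 + (1-p)*4.727030] = 3.828130; exercise = 3.857298; V(3,3) = max -> 3.857298
  V(2,0) = exp(-r*dt) * [p*0.000000 + (1-p)*0.168282] = 0.088497; exercise = 0.000000; V(2,0) = max -> 0.088497
  V(2,1) = exp(-r*dt) * [p*0.168282 + (1-p)*1.677856] = 0.961657; exercise = 0.320000; V(2,1) = max -> 0.961657
  V(2,2) = exp(-r*dt) * [p*1.677856 + (1-p)*3.857298] = 2.819168; exercise = 2.848336; V(2,2) = max -> 2.848336
  V(1,0) = exp(-r*dt) * [p*0.088497 + (1-p)*0.961657] = 0.547422; exercise = 0.000000; V(1,0) = max -> 0.547422
  V(1,1) = exp(-r*dt) * [p*0.961657 + (1-p)*2.848336] = 1.951066; exercise = 1.677856; V(1,1) = max -> 1.951066
  V(0,0) = exp(-r*dt) * [p*0.547422 + (1-p)*1.951066] = 1.284001; exercise = 0.320000; V(0,0) = max -> 1.284001


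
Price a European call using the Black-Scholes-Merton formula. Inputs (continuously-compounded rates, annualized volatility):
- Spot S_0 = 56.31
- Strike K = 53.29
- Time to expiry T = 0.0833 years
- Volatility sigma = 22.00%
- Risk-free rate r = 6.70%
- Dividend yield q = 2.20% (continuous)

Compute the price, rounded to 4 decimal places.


Answer: Price = 3.5444

Derivation:
d1 = (ln(S/K) + (r - q + 0.5*sigma^2) * T) / (sigma * sqrt(T)) = 0.95892606
d2 = d1 - sigma * sqrt(T) = 0.89543023
exp(-rT) = 0.99443445; exp(-qT) = 0.99816908
C = S_0 * exp(-qT) * N(d1) - K * exp(-rT) * N(d2)
N(d1) = 0.83120200; N(d2) = 0.81472143
C = 56.3100 * 0.99816908 * 0.83120200 - 53.2900 * 0.99443445 * 0.81472143 = 3.5444


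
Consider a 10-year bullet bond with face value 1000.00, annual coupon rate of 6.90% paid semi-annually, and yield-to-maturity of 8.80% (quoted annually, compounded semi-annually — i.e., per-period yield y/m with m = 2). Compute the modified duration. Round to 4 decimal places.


Coupon per period c = face * coupon_rate / m = 34.500000
Periods per year m = 2; per-period yield y/m = 0.044000
Number of cashflows N = 20
Cashflows (t years, CF_t, discount factor 1/(1+y/m)^(m*t), PV):
  t = 0.5000: CF_t = 34.500000, DF = 0.957854, PV = 33.045977
  t = 1.0000: CF_t = 34.500000, DF = 0.917485, PV = 31.653235
  t = 1.5000: CF_t = 34.500000, DF = 0.878817, PV = 30.319190
  t = 2.0000: CF_t = 34.500000, DF = 0.841779, PV = 29.041370
  t = 2.5000: CF_t = 34.500000, DF = 0.806302, PV = 27.817404
  t = 3.0000: CF_t = 34.500000, DF = 0.772320, PV = 26.645023
  t = 3.5000: CF_t = 34.500000, DF = 0.739770, PV = 25.522053
  t = 4.0000: CF_t = 34.500000, DF = 0.708592, PV = 24.446411
  t = 4.5000: CF_t = 34.500000, DF = 0.678728, PV = 23.416102
  t = 5.0000: CF_t = 34.500000, DF = 0.650122, PV = 22.429217
  t = 5.5000: CF_t = 34.500000, DF = 0.622722, PV = 21.483924
  t = 6.0000: CF_t = 34.500000, DF = 0.596477, PV = 20.578471
  t = 6.5000: CF_t = 34.500000, DF = 0.571339, PV = 19.711179
  t = 7.0000: CF_t = 34.500000, DF = 0.547259, PV = 18.880440
  t = 7.5000: CF_t = 34.500000, DF = 0.524195, PV = 18.084713
  t = 8.0000: CF_t = 34.500000, DF = 0.502102, PV = 17.322522
  t = 8.5000: CF_t = 34.500000, DF = 0.480941, PV = 16.592454
  t = 9.0000: CF_t = 34.500000, DF = 0.460671, PV = 15.893155
  t = 9.5000: CF_t = 34.500000, DF = 0.441256, PV = 15.223329
  t = 10.0000: CF_t = 1034.500000, DF = 0.422659, PV = 437.240640
Price P = sum_t PV_t = 875.346810
First compute Macaulay numerator sum_t t * PV_t:
  t * PV_t at t = 0.5000: 16.522989
  t * PV_t at t = 1.0000: 31.653235
  t * PV_t at t = 1.5000: 45.478785
  t * PV_t at t = 2.0000: 58.082740
  t * PV_t at t = 2.5000: 69.543511
  t * PV_t at t = 3.0000: 79.935070
  t * PV_t at t = 3.5000: 89.327185
  t * PV_t at t = 4.0000: 97.785643
  t * PV_t at t = 4.5000: 105.372460
  t * PV_t at t = 5.0000: 112.146084
  t * PV_t at t = 5.5000: 118.161583
  t * PV_t at t = 6.0000: 123.470828
  t * PV_t at t = 6.5000: 128.122667
  t * PV_t at t = 7.0000: 132.163081
  t * PV_t at t = 7.5000: 135.635346
  t * PV_t at t = 8.0000: 138.580174
  t * PV_t at t = 8.5000: 141.035858
  t * PV_t at t = 9.0000: 143.038395
  t * PV_t at t = 9.5000: 144.621621
  t * PV_t at t = 10.0000: 4372.406404
Macaulay duration D = 6283.083657 / 875.346810 = 7.177822
Modified duration = D / (1 + y/m) = 7.177822 / (1 + 0.044000) = 6.875309

Answer: Modified duration = 6.8753


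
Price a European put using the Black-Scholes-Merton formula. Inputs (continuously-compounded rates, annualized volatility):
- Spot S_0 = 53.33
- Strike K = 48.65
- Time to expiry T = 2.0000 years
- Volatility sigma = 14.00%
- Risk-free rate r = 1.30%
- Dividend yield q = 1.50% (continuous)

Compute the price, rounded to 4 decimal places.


d1 = (ln(S/K) + (r - q + 0.5*sigma^2) * T) / (sigma * sqrt(T)) = 0.54269039
d2 = d1 - sigma * sqrt(T) = 0.34470049
exp(-rT) = 0.97433509; exp(-qT) = 0.97044553
P = K * exp(-rT) * N(-d2) - S_0 * exp(-qT) * N(-d1)
N(-d1) = 0.29367149; N(-d2) = 0.36515977
P = 48.6500 * 0.97433509 * 0.36515977 - 53.3300 * 0.97044553 * 0.29367149 = 2.1105

Answer: Price = 2.1105


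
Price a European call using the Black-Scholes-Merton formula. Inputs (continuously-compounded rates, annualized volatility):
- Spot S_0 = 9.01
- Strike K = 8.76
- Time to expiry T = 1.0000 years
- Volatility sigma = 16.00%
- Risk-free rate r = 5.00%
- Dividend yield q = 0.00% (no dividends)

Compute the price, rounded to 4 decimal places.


d1 = (ln(S/K) + (r - q + 0.5*sigma^2) * T) / (sigma * sqrt(T)) = 0.56836979
d2 = d1 - sigma * sqrt(T) = 0.40836979
exp(-rT) = 0.95122942; exp(-qT) = 1.00000000
C = S_0 * exp(-qT) * N(d1) - K * exp(-rT) * N(d2)
N(d1) = 0.71510805; N(d2) = 0.65849890
C = 9.0100 * 1.00000000 * 0.71510805 - 8.7600 * 0.95122942 * 0.65849890 = 0.9560

Answer: Price = 0.9560


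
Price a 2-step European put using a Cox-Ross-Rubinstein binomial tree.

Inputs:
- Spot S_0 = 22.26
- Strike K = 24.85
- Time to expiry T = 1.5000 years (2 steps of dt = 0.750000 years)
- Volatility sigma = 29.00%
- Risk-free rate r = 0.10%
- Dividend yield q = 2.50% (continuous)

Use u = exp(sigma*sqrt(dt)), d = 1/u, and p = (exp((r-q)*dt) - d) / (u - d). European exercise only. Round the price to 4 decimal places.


Answer: Price = V(0,0) = 5.3017

Derivation:
dt = T/N = 0.750000
u = exp(sigma*sqrt(dt)) = 1.285500; d = 1/u = 0.777908
p = (exp((r-q)*dt) - d) / (u - d) = 0.402397
Discount per step: exp(-r*dt) = 0.999250
Stock lattice S(k, i) with i counting down-moves:
  k=0: S(0,0) = 22.2600
  k=1: S(1,0) = 28.6152; S(1,1) = 17.3162
  k=2: S(2,0) = 36.7849; S(2,1) = 22.2600; S(2,2) = 13.4704
Terminal payoffs V(N, i) = max(K - S_T, 0):
  V(2,0) = 0.000000; V(2,1) = 2.590000; V(2,2) = 11.379574
Backward induction: V(k, i) = exp(-r*dt) * [p * V(k+1, i) + (1-p) * V(k+1, i+1)].
  V(1,0) = exp(-r*dt) * [p*0.000000 + (1-p)*2.590000] = 1.546632
  V(1,1) = exp(-r*dt) * [p*2.590000 + (1-p)*11.379574] = 7.836798
  V(0,0) = exp(-r*dt) * [p*1.546632 + (1-p)*7.836798] = 5.301677


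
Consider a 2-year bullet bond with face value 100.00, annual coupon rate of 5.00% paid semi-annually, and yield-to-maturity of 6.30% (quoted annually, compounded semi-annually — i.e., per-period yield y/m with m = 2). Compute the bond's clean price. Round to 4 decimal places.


Coupon per period c = face * coupon_rate / m = 2.500000
Periods per year m = 2; per-period yield y/m = 0.031500
Number of cashflows N = 4
Cashflows (t years, CF_t, discount factor 1/(1+y/m)^(m*t), PV):
  t = 0.5000: CF_t = 2.500000, DF = 0.969462, PV = 2.423655
  t = 1.0000: CF_t = 2.500000, DF = 0.939856, PV = 2.349641
  t = 1.5000: CF_t = 2.500000, DF = 0.911155, PV = 2.277888
  t = 2.0000: CF_t = 102.500000, DF = 0.883330, PV = 90.541344
Price P = sum_t PV_t = 97.592528

Answer: Price = 97.5925


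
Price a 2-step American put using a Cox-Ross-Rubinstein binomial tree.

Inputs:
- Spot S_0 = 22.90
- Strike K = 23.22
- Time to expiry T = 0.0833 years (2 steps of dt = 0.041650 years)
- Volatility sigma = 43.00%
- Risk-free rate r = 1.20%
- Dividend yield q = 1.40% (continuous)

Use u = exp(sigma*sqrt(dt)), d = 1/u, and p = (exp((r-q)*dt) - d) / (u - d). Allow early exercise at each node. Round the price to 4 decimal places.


Answer: Price = V(0,0) = 1.2517

Derivation:
dt = T/N = 0.041650
u = exp(sigma*sqrt(dt)) = 1.091722; d = 1/u = 0.915985
p = (exp((r-q)*dt) - d) / (u - d) = 0.477601
Discount per step: exp(-r*dt) = 0.999500
Stock lattice S(k, i) with i counting down-moves:
  k=0: S(0,0) = 22.9000
  k=1: S(1,0) = 25.0004; S(1,1) = 20.9760
  k=2: S(2,0) = 27.2935; S(2,1) = 22.9000; S(2,2) = 19.2137
Terminal payoffs V(N, i) = max(K - S_T, 0):
  V(2,0) = 0.000000; V(2,1) = 0.320000; V(2,2) = 4.006267
Backward induction: V(k, i) = exp(-r*dt) * [p * V(k+1, i) + (1-p) * V(k+1, i+1)]; then take max(V_cont, immediate exercise) for American.
  V(1,0) = exp(-r*dt) * [p*0.000000 + (1-p)*0.320000] = 0.167084; exercise = 0.000000; V(1,0) = max -> 0.167084
  V(1,1) = exp(-r*dt) * [p*0.320000 + (1-p)*4.006267] = 2.244580; exercise = 2.243955; V(1,1) = max -> 2.244580
  V(0,0) = exp(-r*dt) * [p*0.167084 + (1-p)*2.244580] = 1.251740; exercise = 0.320000; V(0,0) = max -> 1.251740


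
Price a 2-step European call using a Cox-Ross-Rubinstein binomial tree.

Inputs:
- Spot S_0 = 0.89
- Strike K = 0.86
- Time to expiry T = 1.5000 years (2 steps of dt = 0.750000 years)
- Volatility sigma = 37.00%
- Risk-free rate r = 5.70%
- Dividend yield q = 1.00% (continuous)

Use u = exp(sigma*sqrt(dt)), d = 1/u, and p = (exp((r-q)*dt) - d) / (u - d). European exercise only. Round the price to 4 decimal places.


Answer: Price = V(0,0) = 0.1860

Derivation:
dt = T/N = 0.750000
u = exp(sigma*sqrt(dt)) = 1.377719; d = 1/u = 0.725837
p = (exp((r-q)*dt) - d) / (u - d) = 0.475610
Discount per step: exp(-r*dt) = 0.958151
Stock lattice S(k, i) with i counting down-moves:
  k=0: S(0,0) = 0.8900
  k=1: S(1,0) = 1.2262; S(1,1) = 0.6460
  k=2: S(2,0) = 1.6893; S(2,1) = 0.8900; S(2,2) = 0.4689
Terminal payoffs V(N, i) = max(S_T - K, 0):
  V(2,0) = 0.829318; V(2,1) = 0.030000; V(2,2) = 0.000000
Backward induction: V(k, i) = exp(-r*dt) * [p * V(k+1, i) + (1-p) * V(k+1, i+1)].
  V(1,0) = exp(-r*dt) * [p*0.829318 + (1-p)*0.030000] = 0.392998
  V(1,1) = exp(-r*dt) * [p*0.030000 + (1-p)*0.000000] = 0.013671
  V(0,0) = exp(-r*dt) * [p*0.392998 + (1-p)*0.013671] = 0.185961


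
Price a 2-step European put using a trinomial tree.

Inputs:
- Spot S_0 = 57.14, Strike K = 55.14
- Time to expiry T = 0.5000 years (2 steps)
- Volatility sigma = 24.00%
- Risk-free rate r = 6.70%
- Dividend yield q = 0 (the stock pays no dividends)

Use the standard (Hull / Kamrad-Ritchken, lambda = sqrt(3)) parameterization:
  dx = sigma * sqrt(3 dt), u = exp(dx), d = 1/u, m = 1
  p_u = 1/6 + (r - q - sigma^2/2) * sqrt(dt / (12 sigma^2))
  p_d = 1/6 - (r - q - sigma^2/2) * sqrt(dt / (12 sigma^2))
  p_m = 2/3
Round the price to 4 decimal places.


dt = T/N = 0.250000; dx = sigma*sqrt(3*dt) = 0.207846
u = exp(dx) = 1.231024; d = 1/u = 0.812332
p_u = 0.189640, p_m = 0.666667, p_d = 0.143693
Discount per step: exp(-r*dt) = 0.983390
Stock lattice S(k, j) with j the centered position index:
  k=0: S(0,+0) = 57.1400
  k=1: S(1,-1) = 46.4167; S(1,+0) = 57.1400; S(1,+1) = 70.3407
  k=2: S(2,-2) = 37.7057; S(2,-1) = 46.4167; S(2,+0) = 57.1400; S(2,+1) = 70.3407; S(2,+2) = 86.5911
Terminal payoffs V(N, j) = max(K - S_T, 0):
  V(2,-2) = 17.434265; V(2,-1) = 8.723347; V(2,+0) = 0.000000; V(2,+1) = 0.000000; V(2,+2) = 0.000000
Backward induction: V(k, j) = exp(-r*dt) * [p_u * V(k+1, j+1) + p_m * V(k+1, j) + p_d * V(k+1, j-1)]
  V(1,-1) = exp(-r*dt) * [p_u*0.000000 + p_m*8.723347 + p_d*17.434265] = 8.182534
  V(1,+0) = exp(-r*dt) * [p_u*0.000000 + p_m*0.000000 + p_d*8.723347] = 1.232662
  V(1,+1) = exp(-r*dt) * [p_u*0.000000 + p_m*0.000000 + p_d*0.000000] = 0.000000
  V(0,+0) = exp(-r*dt) * [p_u*0.000000 + p_m*1.232662 + p_d*8.182534] = 1.964367

Answer: Price = V(0,0) = 1.9644


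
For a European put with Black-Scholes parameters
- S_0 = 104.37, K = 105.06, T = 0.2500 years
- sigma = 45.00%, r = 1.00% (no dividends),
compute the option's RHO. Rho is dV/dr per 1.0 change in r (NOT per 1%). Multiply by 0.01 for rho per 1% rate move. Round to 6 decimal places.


d1 = 0.0943251658; d2 = -0.1306748342
phi(d1) = 0.3971714801; exp(-qT) = 1.0000000000; exp(-rT) = 0.9975031224
N(-d2) = 0.5519837295
Rho = -K*T*exp(-rT)*N(-d2) = -105.0600 * 0.2500 * 0.9975031224 * 0.5519837295 = -14.461653

Answer: Rho = -14.461653


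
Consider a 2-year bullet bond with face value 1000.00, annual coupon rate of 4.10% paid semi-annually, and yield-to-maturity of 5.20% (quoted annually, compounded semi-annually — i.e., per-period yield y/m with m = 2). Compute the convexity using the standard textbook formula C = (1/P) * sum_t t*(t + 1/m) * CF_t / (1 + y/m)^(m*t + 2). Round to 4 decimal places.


Coupon per period c = face * coupon_rate / m = 20.500000
Periods per year m = 2; per-period yield y/m = 0.026000
Number of cashflows N = 4
Cashflows (t years, CF_t, discount factor 1/(1+y/m)^(m*t), PV):
  t = 0.5000: CF_t = 20.500000, DF = 0.974659, PV = 19.980507
  t = 1.0000: CF_t = 20.500000, DF = 0.949960, PV = 19.474178
  t = 1.5000: CF_t = 20.500000, DF = 0.925887, PV = 18.980680
  t = 2.0000: CF_t = 1020.500000, DF = 0.902424, PV = 920.923522
Price P = sum_t PV_t = 979.358888
Convexity numerator sum_t t*(t + 1/m) * CF_t / (1+y/m)^(m*t + 2):
  t = 0.5000: term = 9.490340
  t = 1.0000: term = 27.749533
  t = 1.5000: term = 54.092657
  t = 2.0000: term = 4374.202140
Convexity = (1/P) * sum = 4465.534670 / 979.358888 = 4.559651

Answer: Convexity = 4.5597
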